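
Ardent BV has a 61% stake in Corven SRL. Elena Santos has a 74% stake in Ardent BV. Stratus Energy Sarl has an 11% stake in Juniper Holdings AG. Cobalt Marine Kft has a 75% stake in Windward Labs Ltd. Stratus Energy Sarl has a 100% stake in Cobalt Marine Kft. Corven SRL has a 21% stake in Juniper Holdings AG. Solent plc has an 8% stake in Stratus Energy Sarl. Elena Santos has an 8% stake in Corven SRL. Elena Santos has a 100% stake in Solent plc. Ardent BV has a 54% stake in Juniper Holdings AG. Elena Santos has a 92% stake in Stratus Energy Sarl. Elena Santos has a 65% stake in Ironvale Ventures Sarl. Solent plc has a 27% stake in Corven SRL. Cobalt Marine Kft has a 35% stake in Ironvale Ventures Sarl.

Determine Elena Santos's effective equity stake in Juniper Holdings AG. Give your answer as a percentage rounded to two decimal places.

67.79%

Elena reaches Juniper along 6 paths.
Via Ardent: 74% × 54% = 39.96%.
Via Corven: 8% × 21% = 1.68%.
Via Ardent → Corven: 74% × 61% × 21% = 9.4794%.
Via Solent → Corven: 100% × 27% × 21% = 5.67%.
Via Solent → Stratus: 100% × 8% × 11% = 0.88%.
Via Stratus: 92% × 11% = 10.12%.
Total: 39.96% + 1.68% + 9.4794% + 5.67% + 0.88% + 10.12% = 67.7894%.
Rounded: 67.79%.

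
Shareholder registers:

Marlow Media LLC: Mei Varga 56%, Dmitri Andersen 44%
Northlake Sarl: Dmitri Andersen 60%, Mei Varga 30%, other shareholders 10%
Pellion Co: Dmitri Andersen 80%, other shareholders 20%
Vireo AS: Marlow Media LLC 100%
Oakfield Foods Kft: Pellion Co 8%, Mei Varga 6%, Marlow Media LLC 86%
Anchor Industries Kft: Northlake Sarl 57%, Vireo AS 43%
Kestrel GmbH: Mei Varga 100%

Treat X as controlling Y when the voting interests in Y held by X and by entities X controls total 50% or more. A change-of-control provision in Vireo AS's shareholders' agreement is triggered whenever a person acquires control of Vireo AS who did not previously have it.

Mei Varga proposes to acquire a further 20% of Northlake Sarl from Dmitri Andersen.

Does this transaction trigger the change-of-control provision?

No

The purchase adds only to Mei's holdings (Dmitri's stake shrinks), so Mei is the only person who could newly come to control Vireo.
Mei holds 56% of Marlow, so Mei controls Marlow.
Marlow holds 100% of Vireo, so Mei controls Vireo.
So Mei already controls Vireo before the transaction.
After the purchase, Mei's direct stake in Northlake rises to 30% + 20% = 50%, and Dmitri's stake falls to 40%.
Mei controlled Vireo already, so this is not a new person acquiring control; every other person's position is unchanged or reduced.
No new person acquires control, so the clause is not triggered.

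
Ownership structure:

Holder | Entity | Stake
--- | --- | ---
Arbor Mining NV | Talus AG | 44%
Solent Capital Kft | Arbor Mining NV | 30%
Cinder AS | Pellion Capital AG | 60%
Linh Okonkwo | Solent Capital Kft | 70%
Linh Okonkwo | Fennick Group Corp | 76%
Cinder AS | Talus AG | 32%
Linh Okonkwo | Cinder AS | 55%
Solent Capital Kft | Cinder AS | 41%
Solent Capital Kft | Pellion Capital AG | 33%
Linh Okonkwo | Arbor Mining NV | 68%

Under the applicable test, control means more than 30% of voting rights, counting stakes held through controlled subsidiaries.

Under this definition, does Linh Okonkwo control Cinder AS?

Linh holds 70% of Solent, so Linh controls Solent.
Linh and Solent together hold 55% + 41% = 96% of Cinder, so Linh controls Cinder.

Yes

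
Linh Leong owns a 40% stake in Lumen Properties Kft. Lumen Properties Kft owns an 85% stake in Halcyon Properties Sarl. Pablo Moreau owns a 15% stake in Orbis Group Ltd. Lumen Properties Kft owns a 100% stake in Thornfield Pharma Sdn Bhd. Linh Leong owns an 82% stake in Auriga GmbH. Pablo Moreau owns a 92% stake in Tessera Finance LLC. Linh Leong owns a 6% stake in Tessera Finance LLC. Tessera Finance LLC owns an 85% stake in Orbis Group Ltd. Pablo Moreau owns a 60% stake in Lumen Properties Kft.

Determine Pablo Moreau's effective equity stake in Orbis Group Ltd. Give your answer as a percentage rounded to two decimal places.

93.20%

Pablo reaches Orbis along 2 paths.
Direct stake: 15% = 15%.
Via Tessera: 92% × 85% = 78.2%.
Total: 15% + 78.2% = 93.2%.
Rounded: 93.20%.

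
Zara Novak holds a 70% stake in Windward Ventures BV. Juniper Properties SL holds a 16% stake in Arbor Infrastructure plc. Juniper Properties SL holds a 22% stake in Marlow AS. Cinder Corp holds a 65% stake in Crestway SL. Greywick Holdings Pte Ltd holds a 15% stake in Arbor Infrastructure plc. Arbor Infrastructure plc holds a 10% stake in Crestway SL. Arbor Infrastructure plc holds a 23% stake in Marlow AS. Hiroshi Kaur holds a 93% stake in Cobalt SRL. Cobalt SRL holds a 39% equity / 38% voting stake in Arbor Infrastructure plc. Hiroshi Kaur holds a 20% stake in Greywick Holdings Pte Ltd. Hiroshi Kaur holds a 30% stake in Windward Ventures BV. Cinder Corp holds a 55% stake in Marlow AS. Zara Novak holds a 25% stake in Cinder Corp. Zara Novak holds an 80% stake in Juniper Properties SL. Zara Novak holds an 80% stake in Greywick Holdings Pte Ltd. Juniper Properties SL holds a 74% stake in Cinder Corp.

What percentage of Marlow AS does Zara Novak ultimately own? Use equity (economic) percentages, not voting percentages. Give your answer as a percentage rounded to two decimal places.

69.61%

Zara reaches Marlow along 5 paths.
Via Juniper: 80% × 22% = 17.6%.
Via Juniper → Cinder: 80% × 74% × 55% = 32.56%.
Via Cinder: 25% × 55% = 13.75%.
Via Juniper → Arbor: 80% × 16% × 23% = 2.944%.
Via Greywick → Arbor: 80% × 15% × 23% = 2.76%.
Total: 17.6% + 32.56% + 13.75% + 2.944% + 2.76% = 69.614%.
Rounded: 69.61%.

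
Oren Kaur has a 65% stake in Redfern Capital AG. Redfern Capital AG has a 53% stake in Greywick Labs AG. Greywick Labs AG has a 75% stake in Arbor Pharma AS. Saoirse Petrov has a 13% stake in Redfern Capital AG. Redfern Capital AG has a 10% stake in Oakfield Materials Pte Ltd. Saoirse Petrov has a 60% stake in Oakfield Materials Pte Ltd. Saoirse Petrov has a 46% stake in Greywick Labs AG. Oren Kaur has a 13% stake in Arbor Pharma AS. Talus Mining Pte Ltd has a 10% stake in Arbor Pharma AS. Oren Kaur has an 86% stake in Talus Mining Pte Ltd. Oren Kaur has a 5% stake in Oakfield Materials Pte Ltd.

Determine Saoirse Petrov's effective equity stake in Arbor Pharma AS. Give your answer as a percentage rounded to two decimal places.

39.67%

Saoirse reaches Arbor along 2 paths.
Via Greywick: 46% × 75% = 34.5%.
Via Redfern → Greywick: 13% × 53% × 75% = 5.1675%.
Total: 34.5% + 5.1675% = 39.6675%.
Rounded: 39.67%.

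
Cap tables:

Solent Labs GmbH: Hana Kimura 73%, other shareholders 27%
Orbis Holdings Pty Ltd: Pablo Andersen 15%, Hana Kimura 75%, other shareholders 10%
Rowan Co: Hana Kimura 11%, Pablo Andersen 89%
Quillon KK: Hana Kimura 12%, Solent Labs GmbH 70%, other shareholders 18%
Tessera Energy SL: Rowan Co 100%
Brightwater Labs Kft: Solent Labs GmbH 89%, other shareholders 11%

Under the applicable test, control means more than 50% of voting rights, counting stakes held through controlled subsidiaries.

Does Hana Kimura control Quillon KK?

Hana holds 73% of Solent, so Hana controls Solent.
Hana and Solent together hold 12% + 70% = 82% of Quillon, so Hana controls Quillon.

Yes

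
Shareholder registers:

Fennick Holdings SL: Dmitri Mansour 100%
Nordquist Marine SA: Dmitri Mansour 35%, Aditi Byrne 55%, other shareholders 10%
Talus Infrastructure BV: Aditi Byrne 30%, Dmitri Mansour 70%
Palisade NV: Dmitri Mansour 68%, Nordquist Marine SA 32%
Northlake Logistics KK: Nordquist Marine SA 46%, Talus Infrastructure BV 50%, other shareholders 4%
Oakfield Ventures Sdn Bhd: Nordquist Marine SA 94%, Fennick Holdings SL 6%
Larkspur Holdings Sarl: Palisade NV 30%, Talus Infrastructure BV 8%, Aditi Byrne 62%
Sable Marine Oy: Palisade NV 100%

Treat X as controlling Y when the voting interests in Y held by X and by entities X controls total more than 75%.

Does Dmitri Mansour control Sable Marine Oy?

Dmitri holds 100% of Fennick, so Dmitri controls Fennick.
Neither Dmitri nor any entity Dmitri controls holds any voting interest in Sable.
So Dmitri does not control Sable.

No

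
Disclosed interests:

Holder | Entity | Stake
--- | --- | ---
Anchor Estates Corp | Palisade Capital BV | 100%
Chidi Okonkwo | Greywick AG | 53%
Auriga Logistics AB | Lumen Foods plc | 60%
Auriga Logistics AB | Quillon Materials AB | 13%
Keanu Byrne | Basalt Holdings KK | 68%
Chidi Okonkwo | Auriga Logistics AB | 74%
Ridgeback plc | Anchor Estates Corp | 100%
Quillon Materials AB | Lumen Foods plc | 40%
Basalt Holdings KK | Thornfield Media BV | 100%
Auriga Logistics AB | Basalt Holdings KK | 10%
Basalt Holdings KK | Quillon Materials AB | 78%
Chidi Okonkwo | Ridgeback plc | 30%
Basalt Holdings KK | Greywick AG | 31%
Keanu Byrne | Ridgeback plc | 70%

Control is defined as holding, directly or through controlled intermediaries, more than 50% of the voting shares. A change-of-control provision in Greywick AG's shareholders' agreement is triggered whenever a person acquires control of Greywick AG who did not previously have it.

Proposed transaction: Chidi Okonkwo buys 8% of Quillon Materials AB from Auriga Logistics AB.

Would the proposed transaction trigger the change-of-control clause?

The purchase adds only to Chidi's holdings (Auriga's stake shrinks), so Chidi is the only person who could newly come to control Greywick.
Chidi holds 53% of Greywick, so Chidi controls Greywick.
So Chidi already controls Greywick before the transaction.
After the purchase, Chidi holds 8% of Quillon directly, and Auriga's stake falls to 5%.
Chidi controlled Greywick already, so this is not a new person acquiring control; every other person's position is unchanged or reduced.
No new person acquires control, so the clause is not triggered.

No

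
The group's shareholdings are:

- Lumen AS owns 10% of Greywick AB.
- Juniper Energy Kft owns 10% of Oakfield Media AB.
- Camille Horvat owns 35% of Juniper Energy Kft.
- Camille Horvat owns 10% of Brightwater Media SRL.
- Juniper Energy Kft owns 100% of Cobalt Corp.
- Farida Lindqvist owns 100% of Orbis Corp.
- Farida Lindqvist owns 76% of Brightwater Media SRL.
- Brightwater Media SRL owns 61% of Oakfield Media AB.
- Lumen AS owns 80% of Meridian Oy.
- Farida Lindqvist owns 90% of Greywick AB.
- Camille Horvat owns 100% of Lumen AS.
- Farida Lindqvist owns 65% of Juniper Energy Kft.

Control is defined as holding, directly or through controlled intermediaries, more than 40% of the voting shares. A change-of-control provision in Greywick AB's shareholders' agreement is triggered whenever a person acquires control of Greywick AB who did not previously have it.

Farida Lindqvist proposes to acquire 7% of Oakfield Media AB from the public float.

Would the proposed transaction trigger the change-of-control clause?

The purchase changes only Farida's holdings, so Farida is the only person who could newly come to control Greywick.
Farida holds 90% of Greywick, so Farida controls Greywick.
So Farida already controls Greywick before the transaction.
After the purchase, Farida holds 7% of Oakfield directly.
Farida controlled Greywick already, so this is not a new person acquiring control; every other person's position is unchanged or reduced.
No new person acquires control, so the clause is not triggered.

No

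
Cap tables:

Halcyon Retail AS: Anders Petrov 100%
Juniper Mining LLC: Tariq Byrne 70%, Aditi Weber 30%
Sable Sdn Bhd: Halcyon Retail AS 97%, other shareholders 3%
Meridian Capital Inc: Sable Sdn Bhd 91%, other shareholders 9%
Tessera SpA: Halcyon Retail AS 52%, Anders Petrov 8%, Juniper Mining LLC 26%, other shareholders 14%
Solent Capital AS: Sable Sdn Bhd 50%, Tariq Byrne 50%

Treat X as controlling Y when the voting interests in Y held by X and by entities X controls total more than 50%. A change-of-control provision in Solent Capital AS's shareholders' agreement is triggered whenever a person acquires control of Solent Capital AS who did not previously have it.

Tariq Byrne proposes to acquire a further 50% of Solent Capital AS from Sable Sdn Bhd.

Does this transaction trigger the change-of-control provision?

Yes

The purchase adds only to Tariq's holdings (Sable's stake shrinks), so Tariq is the only person who could newly come to control Solent.
Tariq holds 70% of Juniper, so Tariq controls Juniper.
In Solent, Tariq's side holds only 50%, not > 50%.
So before the transaction, Tariq does not control Solent.
After the purchase, Tariq's direct stake in Solent rises to 50% + 50% = 100%, and Sable's stake falls to 0%.
Tariq holds 100% of Solent, so Tariq controls Solent.
Tariq did not control Solent before and does after, so the clause is triggered.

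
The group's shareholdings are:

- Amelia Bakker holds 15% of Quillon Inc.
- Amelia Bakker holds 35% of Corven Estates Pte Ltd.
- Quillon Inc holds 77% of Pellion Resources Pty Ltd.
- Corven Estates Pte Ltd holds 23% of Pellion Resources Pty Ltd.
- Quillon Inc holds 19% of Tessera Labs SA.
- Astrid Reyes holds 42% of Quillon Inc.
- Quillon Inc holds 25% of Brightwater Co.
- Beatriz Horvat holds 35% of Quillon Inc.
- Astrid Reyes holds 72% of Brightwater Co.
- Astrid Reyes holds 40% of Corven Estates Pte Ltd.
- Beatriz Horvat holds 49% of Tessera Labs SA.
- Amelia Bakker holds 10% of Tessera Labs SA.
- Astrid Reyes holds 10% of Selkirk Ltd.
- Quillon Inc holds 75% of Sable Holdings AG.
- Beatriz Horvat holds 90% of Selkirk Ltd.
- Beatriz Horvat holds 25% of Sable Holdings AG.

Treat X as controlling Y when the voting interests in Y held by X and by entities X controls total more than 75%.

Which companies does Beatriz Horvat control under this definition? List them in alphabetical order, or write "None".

Selkirk Ltd

Beatriz holds 90% of Selkirk, so Beatriz controls Selkirk.
No other company's threshold is met.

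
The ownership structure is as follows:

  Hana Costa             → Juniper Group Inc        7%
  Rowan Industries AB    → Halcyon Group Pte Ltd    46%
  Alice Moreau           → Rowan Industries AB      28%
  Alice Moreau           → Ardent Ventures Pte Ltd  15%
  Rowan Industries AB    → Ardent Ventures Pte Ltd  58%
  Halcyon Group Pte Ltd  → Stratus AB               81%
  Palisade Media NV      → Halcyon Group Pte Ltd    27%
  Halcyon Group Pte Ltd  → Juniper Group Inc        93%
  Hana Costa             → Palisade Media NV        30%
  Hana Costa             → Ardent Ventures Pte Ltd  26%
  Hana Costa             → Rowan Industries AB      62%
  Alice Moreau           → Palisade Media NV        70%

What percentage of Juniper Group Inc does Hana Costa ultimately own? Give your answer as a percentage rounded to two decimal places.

41.06%

Hana reaches Juniper along 3 paths.
Via Rowan → Halcyon: 62% × 46% × 93% = 26.5236%.
Via Palisade → Halcyon: 30% × 27% × 93% = 7.533%.
Direct stake: 7% = 7%.
Total: 26.5236% + 7.533% + 7% = 41.0566%.
Rounded: 41.06%.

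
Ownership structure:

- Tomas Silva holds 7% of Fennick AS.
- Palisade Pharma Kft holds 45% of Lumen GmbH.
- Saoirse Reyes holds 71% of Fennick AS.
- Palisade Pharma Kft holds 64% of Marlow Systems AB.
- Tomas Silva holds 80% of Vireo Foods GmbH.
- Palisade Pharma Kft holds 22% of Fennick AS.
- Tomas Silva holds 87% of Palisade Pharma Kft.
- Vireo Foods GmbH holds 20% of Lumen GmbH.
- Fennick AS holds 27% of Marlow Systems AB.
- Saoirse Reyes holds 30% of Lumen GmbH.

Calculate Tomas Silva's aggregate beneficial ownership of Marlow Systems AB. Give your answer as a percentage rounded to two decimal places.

Tomas reaches Marlow along 3 paths.
Via Palisade: 87% × 64% = 55.68%.
Via Fennick: 7% × 27% = 1.89%.
Via Palisade → Fennick: 87% × 22% × 27% = 5.1678%.
Total: 55.68% + 1.89% + 5.1678% = 62.7378%.
Rounded: 62.74%.

62.74%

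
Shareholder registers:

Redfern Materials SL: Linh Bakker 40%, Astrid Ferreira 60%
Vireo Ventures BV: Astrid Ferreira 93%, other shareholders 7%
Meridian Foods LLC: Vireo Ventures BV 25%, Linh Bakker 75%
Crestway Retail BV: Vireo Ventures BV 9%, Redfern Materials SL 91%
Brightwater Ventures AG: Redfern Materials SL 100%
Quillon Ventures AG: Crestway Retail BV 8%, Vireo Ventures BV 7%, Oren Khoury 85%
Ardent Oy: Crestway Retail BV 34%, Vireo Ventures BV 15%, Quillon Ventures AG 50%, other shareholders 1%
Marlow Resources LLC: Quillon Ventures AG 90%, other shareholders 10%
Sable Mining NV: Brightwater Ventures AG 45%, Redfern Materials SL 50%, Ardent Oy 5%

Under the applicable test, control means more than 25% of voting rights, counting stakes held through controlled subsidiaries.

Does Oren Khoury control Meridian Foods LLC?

No

Oren holds 85% of Quillon, so Oren controls Quillon.
Quillon holds 50% of Ardent, so Oren controls Ardent.
Quillon holds 90% of Marlow, so Oren controls Marlow.
Neither Oren nor any entity Oren controls holds any voting interest in Meridian.
So Oren does not control Meridian.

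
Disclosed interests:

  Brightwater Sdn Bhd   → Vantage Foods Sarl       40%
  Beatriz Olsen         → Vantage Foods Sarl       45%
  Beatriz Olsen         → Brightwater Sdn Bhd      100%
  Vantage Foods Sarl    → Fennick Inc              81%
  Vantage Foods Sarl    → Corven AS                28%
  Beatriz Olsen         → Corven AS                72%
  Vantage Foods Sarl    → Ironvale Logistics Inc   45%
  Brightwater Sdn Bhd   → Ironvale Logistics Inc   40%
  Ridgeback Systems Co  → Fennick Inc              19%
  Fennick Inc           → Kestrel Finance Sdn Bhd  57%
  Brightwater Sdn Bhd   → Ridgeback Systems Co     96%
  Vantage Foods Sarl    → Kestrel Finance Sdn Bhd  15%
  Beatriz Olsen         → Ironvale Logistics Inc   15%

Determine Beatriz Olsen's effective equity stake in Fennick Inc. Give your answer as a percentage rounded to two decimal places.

87.09%

Beatriz reaches Fennick along 3 paths.
Via Vantage: 45% × 81% = 36.45%.
Via Brightwater → Vantage: 100% × 40% × 81% = 32.4%.
Via Brightwater → Ridgeback: 100% × 96% × 19% = 18.24%.
Total: 36.45% + 32.4% + 18.24% = 87.09%.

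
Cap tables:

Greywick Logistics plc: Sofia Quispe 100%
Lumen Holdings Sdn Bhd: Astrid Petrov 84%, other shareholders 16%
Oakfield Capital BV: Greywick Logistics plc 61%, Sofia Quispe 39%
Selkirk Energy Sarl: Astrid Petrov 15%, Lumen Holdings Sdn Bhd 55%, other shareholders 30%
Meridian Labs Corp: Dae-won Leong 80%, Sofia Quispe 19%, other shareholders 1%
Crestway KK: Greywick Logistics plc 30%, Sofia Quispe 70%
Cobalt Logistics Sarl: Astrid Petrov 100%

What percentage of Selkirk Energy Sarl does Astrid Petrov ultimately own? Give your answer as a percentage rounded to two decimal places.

Astrid reaches Selkirk along 2 paths.
Direct stake: 15% = 15%.
Via Lumen: 84% × 55% = 46.2%.
Total: 15% + 46.2% = 61.2%.
Rounded: 61.20%.

61.20%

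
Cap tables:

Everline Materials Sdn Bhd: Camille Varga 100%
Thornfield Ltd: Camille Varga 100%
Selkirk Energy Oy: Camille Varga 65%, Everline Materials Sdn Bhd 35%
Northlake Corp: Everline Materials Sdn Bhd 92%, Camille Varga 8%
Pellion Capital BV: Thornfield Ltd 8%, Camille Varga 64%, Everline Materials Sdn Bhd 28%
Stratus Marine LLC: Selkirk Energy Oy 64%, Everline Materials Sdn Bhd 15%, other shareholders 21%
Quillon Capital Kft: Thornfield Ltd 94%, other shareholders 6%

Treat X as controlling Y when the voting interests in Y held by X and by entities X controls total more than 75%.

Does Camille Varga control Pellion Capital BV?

Yes

Camille holds 100% of Thornfield, so Camille controls Thornfield.
Camille holds 100% of Everline, so Camille controls Everline.
Thornfield and Camille and Everline together hold 8% + 64% + 28% = 100% of Pellion, so Camille controls Pellion.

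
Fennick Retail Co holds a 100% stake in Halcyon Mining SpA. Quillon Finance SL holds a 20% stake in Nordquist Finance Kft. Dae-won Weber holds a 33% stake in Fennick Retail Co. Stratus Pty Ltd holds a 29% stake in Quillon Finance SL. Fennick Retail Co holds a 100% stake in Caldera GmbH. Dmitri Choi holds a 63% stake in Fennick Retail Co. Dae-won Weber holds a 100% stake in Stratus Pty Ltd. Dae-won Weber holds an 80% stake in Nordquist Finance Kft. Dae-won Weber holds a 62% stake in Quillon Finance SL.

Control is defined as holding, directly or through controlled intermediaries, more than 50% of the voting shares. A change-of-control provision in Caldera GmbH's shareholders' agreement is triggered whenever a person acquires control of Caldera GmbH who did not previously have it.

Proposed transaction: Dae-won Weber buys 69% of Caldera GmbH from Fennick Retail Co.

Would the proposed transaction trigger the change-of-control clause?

The purchase adds only to Dae-won's holdings (Fennick's stake shrinks), so Dae-won is the only person who could newly come to control Caldera.
Dae-won holds 100% of Stratus, so Dae-won controls Stratus.
Dae-won and Stratus together hold 62% + 29% = 91% of Quillon, so Dae-won controls Quillon.
Quillon and Dae-won together hold 20% + 80% = 100% of Nordquist, so Dae-won controls Nordquist.
Neither Dae-won nor any entity Dae-won controls holds any voting interest in Caldera.
So before the transaction, Dae-won does not control Caldera.
After the purchase, Dae-won holds 69% of Caldera directly, and Fennick's stake falls to 31%.
Dae-won holds 69% of Caldera, so Dae-won controls Caldera.
Dae-won did not control Caldera before and does after, so the clause is triggered.

Yes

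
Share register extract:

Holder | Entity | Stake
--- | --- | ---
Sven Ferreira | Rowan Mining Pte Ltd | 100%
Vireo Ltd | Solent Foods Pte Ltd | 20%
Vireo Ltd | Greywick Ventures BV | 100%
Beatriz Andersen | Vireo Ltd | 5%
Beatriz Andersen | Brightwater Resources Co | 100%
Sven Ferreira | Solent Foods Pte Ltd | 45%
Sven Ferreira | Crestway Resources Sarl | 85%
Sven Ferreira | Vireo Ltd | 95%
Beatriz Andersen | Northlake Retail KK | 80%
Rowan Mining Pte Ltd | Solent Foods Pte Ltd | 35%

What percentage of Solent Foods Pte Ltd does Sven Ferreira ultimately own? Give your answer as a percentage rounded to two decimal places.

Sven reaches Solent along 3 paths.
Via Rowan: 100% × 35% = 35%.
Direct stake: 45% = 45%.
Via Vireo: 95% × 20% = 19%.
Total: 35% + 45% + 19% = 99%.
Rounded: 99.00%.

99.00%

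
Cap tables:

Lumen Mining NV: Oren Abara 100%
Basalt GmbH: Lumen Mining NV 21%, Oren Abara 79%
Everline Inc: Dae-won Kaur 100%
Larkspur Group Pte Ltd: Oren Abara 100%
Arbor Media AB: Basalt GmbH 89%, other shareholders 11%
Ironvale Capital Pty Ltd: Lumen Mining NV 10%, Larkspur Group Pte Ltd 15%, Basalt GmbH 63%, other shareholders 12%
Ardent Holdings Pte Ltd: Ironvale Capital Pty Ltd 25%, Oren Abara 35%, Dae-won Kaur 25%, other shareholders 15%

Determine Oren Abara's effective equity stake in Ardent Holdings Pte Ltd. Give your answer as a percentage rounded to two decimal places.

57.00%

Oren reaches Ardent along 5 paths.
Via Lumen → Ironvale: 100% × 10% × 25% = 2.5%.
Via Larkspur → Ironvale: 100% × 15% × 25% = 3.75%.
Via Lumen → Basalt → Ironvale: 100% × 21% × 63% × 25% = 3.3075%.
Via Basalt → Ironvale: 79% × 63% × 25% = 12.4425%.
Direct stake: 35% = 35%.
Total: 2.5% + 3.75% + 3.3075% + 12.4425% + 35% = 57%.
Rounded: 57.00%.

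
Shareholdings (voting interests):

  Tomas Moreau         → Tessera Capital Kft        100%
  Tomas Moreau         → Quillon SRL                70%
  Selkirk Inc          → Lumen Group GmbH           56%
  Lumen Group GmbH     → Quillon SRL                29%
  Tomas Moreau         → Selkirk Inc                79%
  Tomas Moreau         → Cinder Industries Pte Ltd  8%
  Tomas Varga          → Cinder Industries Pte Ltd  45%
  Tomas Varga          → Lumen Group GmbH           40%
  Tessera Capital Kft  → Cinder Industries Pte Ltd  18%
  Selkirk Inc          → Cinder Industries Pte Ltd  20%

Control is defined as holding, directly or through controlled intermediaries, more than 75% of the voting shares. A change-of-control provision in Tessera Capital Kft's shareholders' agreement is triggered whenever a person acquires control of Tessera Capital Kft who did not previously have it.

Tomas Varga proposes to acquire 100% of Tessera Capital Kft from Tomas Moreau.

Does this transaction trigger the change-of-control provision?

Yes

The purchase adds only to Tomas Varga's holdings (Tomas Moreau's stake shrinks), so Tomas Varga is the only person who could newly come to control Tessera.
Tomas Varga's largest direct stake is 45% in Cinder, which does not meet the threshold, so Tomas Varga controls no company.
Neither Tomas Varga nor any entity Tomas Varga controls holds any voting interest in Tessera.
So before the transaction, Tomas Varga does not control Tessera.
After the purchase, Tomas Varga holds 100% of Tessera directly, and Tomas Moreau's stake falls to 0%.
Tomas Varga holds 100% of Tessera, so Tomas Varga controls Tessera.
Tomas Varga did not control Tessera before and does after, so the clause is triggered.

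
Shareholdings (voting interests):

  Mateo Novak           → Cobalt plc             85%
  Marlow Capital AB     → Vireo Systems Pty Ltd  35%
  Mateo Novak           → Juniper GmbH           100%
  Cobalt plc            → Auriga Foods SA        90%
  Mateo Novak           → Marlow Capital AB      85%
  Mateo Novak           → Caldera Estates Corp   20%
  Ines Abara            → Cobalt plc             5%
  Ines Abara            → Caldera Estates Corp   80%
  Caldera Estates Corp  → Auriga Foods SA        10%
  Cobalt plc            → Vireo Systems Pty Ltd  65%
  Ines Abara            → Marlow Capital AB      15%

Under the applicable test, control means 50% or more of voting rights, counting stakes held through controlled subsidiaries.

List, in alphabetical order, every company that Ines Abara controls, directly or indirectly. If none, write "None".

Caldera Estates Corp

Ines holds 80% of Caldera, so Ines controls Caldera.
No other company's threshold is met.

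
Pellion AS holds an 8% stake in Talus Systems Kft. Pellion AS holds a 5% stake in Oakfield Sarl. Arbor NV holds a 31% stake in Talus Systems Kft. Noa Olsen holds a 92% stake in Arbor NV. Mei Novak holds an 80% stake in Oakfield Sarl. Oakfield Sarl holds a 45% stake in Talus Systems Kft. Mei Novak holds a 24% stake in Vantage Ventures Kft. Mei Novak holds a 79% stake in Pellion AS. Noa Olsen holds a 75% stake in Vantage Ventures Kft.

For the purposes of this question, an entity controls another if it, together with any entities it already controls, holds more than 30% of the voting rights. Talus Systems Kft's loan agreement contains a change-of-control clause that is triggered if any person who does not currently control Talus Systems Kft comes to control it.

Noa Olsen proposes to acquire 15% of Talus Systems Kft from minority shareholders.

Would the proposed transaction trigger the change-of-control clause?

No

The purchase changes only Noa's holdings, so Noa is the only person who could newly come to control Talus.
Noa holds 92% of Arbor, so Noa controls Arbor.
Arbor holds 31% of Talus, so Noa controls Talus.
So Noa already controls Talus before the transaction.
After the purchase, Noa holds 15% of Talus directly.
Noa controlled Talus already, so this is not a new person acquiring control; every other person's position is unchanged or reduced.
No new person acquires control, so the clause is not triggered.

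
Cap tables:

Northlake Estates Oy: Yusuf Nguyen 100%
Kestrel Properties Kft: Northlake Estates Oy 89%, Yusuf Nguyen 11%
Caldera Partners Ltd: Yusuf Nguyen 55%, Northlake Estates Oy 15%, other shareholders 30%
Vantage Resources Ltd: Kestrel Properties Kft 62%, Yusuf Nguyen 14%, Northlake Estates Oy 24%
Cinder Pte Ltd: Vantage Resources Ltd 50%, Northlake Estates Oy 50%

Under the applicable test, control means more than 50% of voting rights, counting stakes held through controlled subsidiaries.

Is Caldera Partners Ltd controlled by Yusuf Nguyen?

Yusuf holds 100% of Northlake, so Yusuf controls Northlake.
Yusuf and Northlake together hold 55% + 15% = 70% of Caldera, so Yusuf controls Caldera.

Yes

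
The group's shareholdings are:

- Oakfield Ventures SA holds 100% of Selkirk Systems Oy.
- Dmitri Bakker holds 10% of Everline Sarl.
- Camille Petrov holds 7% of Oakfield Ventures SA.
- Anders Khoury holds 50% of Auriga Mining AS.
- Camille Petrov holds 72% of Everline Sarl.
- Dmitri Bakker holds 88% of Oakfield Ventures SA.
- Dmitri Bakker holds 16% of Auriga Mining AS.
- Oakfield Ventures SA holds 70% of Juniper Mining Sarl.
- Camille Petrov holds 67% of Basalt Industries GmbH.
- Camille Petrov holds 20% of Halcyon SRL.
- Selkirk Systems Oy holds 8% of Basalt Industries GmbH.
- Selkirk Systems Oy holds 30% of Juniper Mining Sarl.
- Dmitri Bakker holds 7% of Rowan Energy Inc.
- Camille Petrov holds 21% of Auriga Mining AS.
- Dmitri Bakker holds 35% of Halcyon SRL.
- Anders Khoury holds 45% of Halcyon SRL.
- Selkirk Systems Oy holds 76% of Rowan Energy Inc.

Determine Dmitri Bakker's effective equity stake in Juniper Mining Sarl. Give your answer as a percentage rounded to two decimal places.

88.00%

Dmitri reaches Juniper along 2 paths.
Via Oakfield: 88% × 70% = 61.6%.
Via Oakfield → Selkirk: 88% × 100% × 30% = 26.4%.
Total: 61.6% + 26.4% = 88%.
Rounded: 88.00%.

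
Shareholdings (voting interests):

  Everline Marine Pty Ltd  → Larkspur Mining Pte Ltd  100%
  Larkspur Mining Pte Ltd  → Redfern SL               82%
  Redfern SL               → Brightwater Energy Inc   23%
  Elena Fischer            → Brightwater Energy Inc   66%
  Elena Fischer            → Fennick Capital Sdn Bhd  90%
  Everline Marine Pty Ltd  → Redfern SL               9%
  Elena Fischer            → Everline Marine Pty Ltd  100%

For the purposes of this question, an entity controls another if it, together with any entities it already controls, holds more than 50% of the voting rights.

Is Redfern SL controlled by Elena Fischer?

Yes

Elena holds 100% of Everline, so Elena controls Everline.
Everline holds 100% of Larkspur, so Elena controls Larkspur.
Everline and Larkspur together hold 9% + 82% = 91% of Redfern, so Elena controls Redfern.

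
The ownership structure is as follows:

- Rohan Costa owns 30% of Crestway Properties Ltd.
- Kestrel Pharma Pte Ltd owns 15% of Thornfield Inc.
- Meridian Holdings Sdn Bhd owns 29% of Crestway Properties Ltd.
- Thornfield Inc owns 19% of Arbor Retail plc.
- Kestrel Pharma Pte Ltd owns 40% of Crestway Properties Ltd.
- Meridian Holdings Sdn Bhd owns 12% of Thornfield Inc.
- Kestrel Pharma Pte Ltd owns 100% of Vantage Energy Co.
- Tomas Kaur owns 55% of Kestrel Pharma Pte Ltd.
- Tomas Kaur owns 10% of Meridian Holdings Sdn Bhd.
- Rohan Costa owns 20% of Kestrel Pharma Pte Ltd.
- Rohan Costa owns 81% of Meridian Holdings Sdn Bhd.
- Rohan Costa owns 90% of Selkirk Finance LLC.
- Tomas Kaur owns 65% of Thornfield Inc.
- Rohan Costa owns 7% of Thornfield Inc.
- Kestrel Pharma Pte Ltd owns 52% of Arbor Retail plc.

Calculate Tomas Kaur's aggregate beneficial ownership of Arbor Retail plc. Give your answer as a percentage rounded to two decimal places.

42.75%

Tomas reaches Arbor along 4 paths.
Via Kestrel: 55% × 52% = 28.6%.
Via Thornfield: 65% × 19% = 12.35%.
Via Kestrel → Thornfield: 55% × 15% × 19% = 1.5675%.
Via Meridian → Thornfield: 10% × 12% × 19% = 0.228%.
Total: 28.6% + 12.35% + 1.5675% + 0.228% = 42.7455%.
Rounded: 42.75%.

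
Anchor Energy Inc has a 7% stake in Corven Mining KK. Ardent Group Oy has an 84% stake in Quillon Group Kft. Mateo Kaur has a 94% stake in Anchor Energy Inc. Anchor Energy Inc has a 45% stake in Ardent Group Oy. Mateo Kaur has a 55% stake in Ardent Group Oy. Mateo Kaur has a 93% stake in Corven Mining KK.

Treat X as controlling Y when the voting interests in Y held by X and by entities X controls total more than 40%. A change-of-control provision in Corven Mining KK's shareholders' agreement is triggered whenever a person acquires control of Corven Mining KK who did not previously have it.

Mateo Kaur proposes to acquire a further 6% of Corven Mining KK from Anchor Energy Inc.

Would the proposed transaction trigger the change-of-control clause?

The purchase adds only to Mateo's holdings (Anchor's stake shrinks), so Mateo is the only person who could newly come to control Corven.
Mateo holds 94% of Anchor, so Mateo controls Anchor.
Mateo and Anchor together hold 93% + 7% = 100% of Corven, so Mateo controls Corven.
So Mateo already controls Corven before the transaction.
After the purchase, Mateo's direct stake in Corven rises to 93% + 6% = 99%, and Anchor's stake falls to 1%.
Mateo controlled Corven already, so this is not a new person acquiring control; every other person's position is unchanged or reduced.
No new person acquires control, so the clause is not triggered.

No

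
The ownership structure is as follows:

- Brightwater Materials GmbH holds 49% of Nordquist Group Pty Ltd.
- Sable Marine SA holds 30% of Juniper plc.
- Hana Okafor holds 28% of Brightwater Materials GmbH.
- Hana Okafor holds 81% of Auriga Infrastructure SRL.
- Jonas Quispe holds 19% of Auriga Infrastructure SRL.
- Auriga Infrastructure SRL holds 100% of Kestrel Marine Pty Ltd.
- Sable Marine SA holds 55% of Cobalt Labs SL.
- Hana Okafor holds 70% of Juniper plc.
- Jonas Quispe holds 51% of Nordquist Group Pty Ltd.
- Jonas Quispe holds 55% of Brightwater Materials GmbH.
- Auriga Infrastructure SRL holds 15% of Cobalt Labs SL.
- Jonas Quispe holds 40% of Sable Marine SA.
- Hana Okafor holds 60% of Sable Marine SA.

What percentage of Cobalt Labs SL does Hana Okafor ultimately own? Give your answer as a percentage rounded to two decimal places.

45.15%

Hana reaches Cobalt along 2 paths.
Via Auriga: 81% × 15% = 12.15%.
Via Sable: 60% × 55% = 33%.
Total: 12.15% + 33% = 45.15%.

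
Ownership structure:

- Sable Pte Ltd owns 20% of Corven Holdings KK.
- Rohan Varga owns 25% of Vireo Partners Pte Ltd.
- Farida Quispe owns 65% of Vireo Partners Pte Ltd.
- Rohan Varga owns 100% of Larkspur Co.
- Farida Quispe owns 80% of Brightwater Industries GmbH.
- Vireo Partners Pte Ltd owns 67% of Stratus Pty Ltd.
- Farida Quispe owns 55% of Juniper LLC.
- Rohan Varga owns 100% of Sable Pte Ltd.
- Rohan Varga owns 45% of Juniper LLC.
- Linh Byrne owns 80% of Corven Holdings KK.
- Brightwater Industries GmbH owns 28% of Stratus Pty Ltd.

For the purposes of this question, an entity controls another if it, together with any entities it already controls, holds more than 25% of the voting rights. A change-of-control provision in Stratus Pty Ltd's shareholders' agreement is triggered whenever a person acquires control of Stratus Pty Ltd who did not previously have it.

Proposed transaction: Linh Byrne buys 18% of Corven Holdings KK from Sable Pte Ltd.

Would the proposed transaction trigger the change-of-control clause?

No

The purchase adds only to Linh's holdings (Sable's stake shrinks), so Linh is the only person who could newly come to control Stratus.
Linh holds 80% of Corven, so Linh controls Corven.
Neither Linh nor any entity Linh controls holds any voting interest in Stratus.
So before the transaction, Linh does not control Stratus.
After the purchase, Linh's direct stake in Corven rises to 80% + 18% = 98%, and Sable's stake falls to 2%.
Linh holds 98% of Corven, so Linh controls Corven.
After the transaction, neither Linh nor any entity Linh controls holds a voting interest in Stratus, so Linh still does not control it.
No new person acquires control, so the clause is not triggered.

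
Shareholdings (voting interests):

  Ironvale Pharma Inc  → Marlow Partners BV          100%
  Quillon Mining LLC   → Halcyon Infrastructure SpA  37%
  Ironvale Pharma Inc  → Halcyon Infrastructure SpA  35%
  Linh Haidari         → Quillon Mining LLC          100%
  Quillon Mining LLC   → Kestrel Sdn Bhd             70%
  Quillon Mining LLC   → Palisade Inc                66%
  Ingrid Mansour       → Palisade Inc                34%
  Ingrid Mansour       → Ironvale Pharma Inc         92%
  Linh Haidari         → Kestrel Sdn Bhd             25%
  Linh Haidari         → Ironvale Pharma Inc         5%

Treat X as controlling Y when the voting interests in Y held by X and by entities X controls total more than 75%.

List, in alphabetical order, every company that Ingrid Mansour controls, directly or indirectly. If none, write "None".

Ingrid holds 92% of Ironvale, so Ingrid controls Ironvale.
Ironvale holds 100% of Marlow, so Ingrid controls Marlow.
No other company's threshold is met.

Ironvale Pharma Inc, Marlow Partners BV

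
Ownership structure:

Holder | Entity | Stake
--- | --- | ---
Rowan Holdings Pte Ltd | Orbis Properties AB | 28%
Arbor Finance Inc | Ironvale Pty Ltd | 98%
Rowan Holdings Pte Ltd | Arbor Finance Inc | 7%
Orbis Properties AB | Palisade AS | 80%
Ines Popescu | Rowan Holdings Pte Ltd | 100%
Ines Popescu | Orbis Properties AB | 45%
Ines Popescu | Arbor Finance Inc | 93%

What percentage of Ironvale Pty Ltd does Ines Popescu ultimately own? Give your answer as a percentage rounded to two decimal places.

Ines reaches Ironvale along 2 paths.
Via Arbor: 93% × 98% = 91.14%.
Via Rowan → Arbor: 100% × 7% × 98% = 6.86%.
Total: 91.14% + 6.86% = 98%.
Rounded: 98.00%.

98.00%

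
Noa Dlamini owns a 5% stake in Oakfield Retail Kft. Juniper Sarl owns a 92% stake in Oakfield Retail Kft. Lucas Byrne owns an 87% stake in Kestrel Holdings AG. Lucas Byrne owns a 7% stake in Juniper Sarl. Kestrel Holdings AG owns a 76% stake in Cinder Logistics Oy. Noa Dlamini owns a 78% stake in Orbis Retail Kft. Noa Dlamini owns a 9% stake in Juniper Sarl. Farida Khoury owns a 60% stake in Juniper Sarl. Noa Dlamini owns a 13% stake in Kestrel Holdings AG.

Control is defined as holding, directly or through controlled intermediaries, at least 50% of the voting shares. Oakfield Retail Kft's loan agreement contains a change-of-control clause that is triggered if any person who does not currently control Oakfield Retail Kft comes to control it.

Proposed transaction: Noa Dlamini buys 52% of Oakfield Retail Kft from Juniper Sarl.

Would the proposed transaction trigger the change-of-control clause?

The purchase adds only to Noa's holdings (Juniper's stake shrinks), so Noa is the only person who could newly come to control Oakfield.
Noa holds 78% of Orbis, so Noa controls Orbis.
In Oakfield, Noa's side holds only 5%, not ≥ 50%.
So before the transaction, Noa does not control Oakfield.
After the purchase, Noa's direct stake in Oakfield rises to 5% + 52% = 57%, and Juniper's stake falls to 40%.
Noa holds 57% of Oakfield, so Noa controls Oakfield.
Noa did not control Oakfield before and does after, so the clause is triggered.

Yes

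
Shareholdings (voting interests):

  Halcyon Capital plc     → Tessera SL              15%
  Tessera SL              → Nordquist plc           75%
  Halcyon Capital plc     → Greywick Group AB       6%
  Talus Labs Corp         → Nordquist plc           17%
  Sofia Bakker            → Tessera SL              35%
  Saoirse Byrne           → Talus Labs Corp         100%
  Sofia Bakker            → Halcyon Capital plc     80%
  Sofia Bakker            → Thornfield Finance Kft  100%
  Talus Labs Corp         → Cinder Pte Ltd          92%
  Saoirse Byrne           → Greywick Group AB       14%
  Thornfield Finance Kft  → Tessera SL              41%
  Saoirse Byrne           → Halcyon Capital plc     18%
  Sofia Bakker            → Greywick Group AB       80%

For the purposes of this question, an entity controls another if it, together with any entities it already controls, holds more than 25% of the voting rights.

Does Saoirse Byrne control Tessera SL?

No

Saoirse holds 100% of Talus, so Saoirse controls Talus.
Talus holds 92% of Cinder, so Saoirse controls Cinder.
Neither Saoirse nor any entity Saoirse controls holds any voting interest in Tessera.
So Saoirse does not control Tessera.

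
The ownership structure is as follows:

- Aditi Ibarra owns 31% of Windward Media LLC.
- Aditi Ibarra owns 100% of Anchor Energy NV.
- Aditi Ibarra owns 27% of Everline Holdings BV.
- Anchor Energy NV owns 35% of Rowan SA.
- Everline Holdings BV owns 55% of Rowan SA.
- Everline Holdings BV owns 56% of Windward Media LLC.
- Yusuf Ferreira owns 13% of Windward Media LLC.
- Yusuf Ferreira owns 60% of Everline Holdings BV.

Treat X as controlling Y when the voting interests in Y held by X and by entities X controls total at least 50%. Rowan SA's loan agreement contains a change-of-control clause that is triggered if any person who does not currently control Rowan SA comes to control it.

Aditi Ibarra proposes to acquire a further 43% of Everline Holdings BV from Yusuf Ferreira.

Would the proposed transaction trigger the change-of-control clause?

The purchase adds only to Aditi's holdings (Yusuf's stake shrinks), so Aditi is the only person who could newly come to control Rowan.
Aditi holds 100% of Anchor, so Aditi controls Anchor.
In Rowan, Aditi's side holds only 35%, not ≥ 50%.
So before the transaction, Aditi does not control Rowan.
After the purchase, Aditi's direct stake in Everline rises to 27% + 43% = 70%, and Yusuf's stake falls to 17%.
Aditi holds 70% of Everline, so Aditi controls Everline.
Everline and Anchor together hold 55% + 35% = 90% of Rowan, so Aditi controls Rowan.
Aditi did not control Rowan before and does after, so the clause is triggered.

Yes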